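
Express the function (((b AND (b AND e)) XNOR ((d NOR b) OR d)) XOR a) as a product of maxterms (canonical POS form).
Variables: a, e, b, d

ΠM(0, 1, 3, 4, 5, 6, 10, 15) = (a OR e OR b OR d) AND (a OR e OR b OR NOT d) AND (a OR e OR NOT b OR NOT d) AND (a OR NOT e OR b OR d) AND (a OR NOT e OR b OR NOT d) AND (a OR NOT e OR NOT b OR d) AND (NOT a OR e OR NOT b OR d) AND (NOT a OR NOT e OR NOT b OR NOT d)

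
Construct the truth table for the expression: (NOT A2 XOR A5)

A2 | A5 | Output
----------------
0 | 0 | 1
0 | 1 | 0
1 | 0 | 0
1 | 1 | 1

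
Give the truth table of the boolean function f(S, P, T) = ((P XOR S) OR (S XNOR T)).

S | P | T | Output
------------------
0 | 0 | 0 | 1
0 | 0 | 1 | 0
0 | 1 | 0 | 1
0 | 1 | 1 | 1
1 | 0 | 0 | 1
1 | 0 | 1 | 1
1 | 1 | 0 | 0
1 | 1 | 1 | 1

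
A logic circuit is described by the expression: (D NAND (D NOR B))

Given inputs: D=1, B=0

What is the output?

Substituting: (1 NAND (1 NOR 0))
= 1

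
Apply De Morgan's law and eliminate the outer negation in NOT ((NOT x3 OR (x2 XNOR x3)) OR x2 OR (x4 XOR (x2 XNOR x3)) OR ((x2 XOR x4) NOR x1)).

NOT (NOT x3 OR (x2 XNOR x3)) AND NOT x2 AND NOT (x4 XOR (x2 XNOR x3)) AND NOT ((x2 XOR x4) NOR x1)
De Morgan's: NOT(OR of terms) = AND of negations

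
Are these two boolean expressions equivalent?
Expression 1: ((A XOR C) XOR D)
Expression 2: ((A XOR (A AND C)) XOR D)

No. Counterexample: with D=0, C=1, A=0, Expression 1 = 1 but Expression 2 = 0.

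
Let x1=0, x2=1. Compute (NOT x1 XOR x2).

Substituting: (NOT 0 XOR 1)
= 0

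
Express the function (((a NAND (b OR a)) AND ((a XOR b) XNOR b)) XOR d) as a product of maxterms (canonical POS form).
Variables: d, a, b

ΠM(2, 3, 4, 5) = (d OR NOT a OR b) AND (d OR NOT a OR NOT b) AND (NOT d OR a OR b) AND (NOT d OR a OR NOT b)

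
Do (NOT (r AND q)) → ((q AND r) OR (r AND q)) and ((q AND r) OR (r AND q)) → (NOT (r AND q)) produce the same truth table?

No, Converse is not equivalent to original (counterexample: q=0, r=0)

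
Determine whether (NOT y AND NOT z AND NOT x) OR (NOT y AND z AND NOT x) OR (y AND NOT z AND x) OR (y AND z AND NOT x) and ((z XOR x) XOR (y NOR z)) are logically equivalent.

Yes, they are equivalent — the two output columns agree on all 8 assignments:
y | z | x | Expression 1 | Expression 2
---------------------------------------
0 | 0 | 0 | 1 | 1
0 | 0 | 1 | 0 | 0
0 | 1 | 0 | 1 | 1
0 | 1 | 1 | 0 | 0
1 | 0 | 0 | 0 | 0
1 | 0 | 1 | 1 | 1
1 | 1 | 0 | 1 | 1
1 | 1 | 1 | 0 | 0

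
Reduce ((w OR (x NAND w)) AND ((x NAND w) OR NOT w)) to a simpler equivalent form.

By distribution ((E OR v) AND (E OR NOT v) = E):
= (x NAND w)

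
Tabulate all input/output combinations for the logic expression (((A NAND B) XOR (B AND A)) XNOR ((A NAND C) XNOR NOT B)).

B | A | C | Output
------------------
0 | 0 | 0 | 1
0 | 0 | 1 | 1
0 | 1 | 0 | 1
0 | 1 | 1 | 0
1 | 0 | 0 | 0
1 | 0 | 1 | 0
1 | 1 | 0 | 0
1 | 1 | 1 | 1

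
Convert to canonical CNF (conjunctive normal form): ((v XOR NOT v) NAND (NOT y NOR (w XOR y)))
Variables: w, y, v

(NOT w OR NOT y OR v) AND (NOT w OR NOT y OR NOT v)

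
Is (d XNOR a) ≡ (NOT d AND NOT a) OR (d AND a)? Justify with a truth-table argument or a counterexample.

Yes, they are equivalent — the two output columns agree on all 4 assignments:
d | a | Expression 1 | Expression 2
-----------------------------------
0 | 0 | 1 | 1
0 | 1 | 0 | 0
1 | 0 | 0 | 0
1 | 1 | 1 | 1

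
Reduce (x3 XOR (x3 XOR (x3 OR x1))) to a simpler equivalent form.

By XOR self-cancellation ((E XOR v) XOR v = E):
= (x3 OR x1)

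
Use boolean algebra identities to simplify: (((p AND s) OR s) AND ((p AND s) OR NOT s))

By distribution ((E OR v) AND (E OR NOT v) = E):
= (p AND s)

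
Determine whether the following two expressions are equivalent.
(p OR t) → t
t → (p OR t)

No, Converse is not equivalent to original (counterexample: p=1, s=0, t=0)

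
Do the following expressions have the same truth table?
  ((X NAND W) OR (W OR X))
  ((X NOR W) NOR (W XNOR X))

No. Counterexample: with W=0, X=0, Expression 1 = 1 but Expression 2 = 0.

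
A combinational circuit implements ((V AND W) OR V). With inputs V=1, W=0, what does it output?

Substituting: ((1 AND 0) OR 1)
= 1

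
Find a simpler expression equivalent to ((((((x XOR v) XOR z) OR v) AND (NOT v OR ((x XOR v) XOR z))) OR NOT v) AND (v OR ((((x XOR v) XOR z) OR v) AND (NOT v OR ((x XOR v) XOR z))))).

By distribution ((E OR v) AND (E OR NOT v) = E) then distribution ((E OR v) AND (E OR NOT v) = E):
= ((x XOR v) XOR z)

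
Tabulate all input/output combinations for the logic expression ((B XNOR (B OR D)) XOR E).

D | B | E | Output
------------------
0 | 0 | 0 | 1
0 | 0 | 1 | 0
0 | 1 | 0 | 1
0 | 1 | 1 | 0
1 | 0 | 0 | 0
1 | 0 | 1 | 1
1 | 1 | 0 | 1
1 | 1 | 1 | 0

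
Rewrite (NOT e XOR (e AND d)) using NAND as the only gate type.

(((e NAND e) NAND ((e NAND e) NAND ((e NAND d) NAND (e NAND d)))) NAND (((e NAND d) NAND (e NAND d)) NAND ((e NAND e) NAND ((e NAND d) NAND (e NAND d)))))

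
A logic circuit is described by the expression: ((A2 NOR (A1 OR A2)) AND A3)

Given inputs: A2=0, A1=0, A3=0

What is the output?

Substituting: ((0 NOR (0 OR 0)) AND 0)
= 0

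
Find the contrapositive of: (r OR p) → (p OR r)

Contrapositive: NOT (p OR r) → NOT (r OR p)
Note: A statement and its contrapositive are logically equivalent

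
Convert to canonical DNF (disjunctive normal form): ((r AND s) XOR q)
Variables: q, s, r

(NOT q AND s AND r) OR (q AND NOT s AND NOT r) OR (q AND NOT s AND r) OR (q AND s AND NOT r)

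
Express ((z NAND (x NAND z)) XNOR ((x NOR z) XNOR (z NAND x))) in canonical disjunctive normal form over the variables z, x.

(NOT z AND NOT x) OR (z AND NOT x) OR (z AND x)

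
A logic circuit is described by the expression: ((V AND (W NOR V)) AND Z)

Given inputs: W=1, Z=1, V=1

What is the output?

Substituting: ((1 AND (1 NOR 1)) AND 1)
= 0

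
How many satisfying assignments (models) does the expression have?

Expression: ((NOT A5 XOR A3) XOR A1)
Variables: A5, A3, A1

Satisfying assignments: (0,0,0), (0,1,1), (1,0,1), (1,1,0)
Count: 4 out of 8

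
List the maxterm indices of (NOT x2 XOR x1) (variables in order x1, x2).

ΠM(1, 2) = (x1 OR NOT x2) AND (NOT x1 OR x2)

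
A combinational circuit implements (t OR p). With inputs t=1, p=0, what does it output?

Substituting: (1 OR 0)
= 1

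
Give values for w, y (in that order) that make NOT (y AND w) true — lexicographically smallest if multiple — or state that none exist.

w=0, y=0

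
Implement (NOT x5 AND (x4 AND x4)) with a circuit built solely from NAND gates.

(((x5 NAND x5) NAND ((x4 NAND x4) NAND (x4 NAND x4))) NAND ((x5 NAND x5) NAND ((x4 NAND x4) NAND (x4 NAND x4))))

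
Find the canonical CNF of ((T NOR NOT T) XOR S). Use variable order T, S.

(T OR S) AND (NOT T OR S)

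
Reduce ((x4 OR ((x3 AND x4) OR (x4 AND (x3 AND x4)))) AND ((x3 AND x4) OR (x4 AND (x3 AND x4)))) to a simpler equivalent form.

By absorption (E AND (E OR v) = E) then absorption (E OR (E AND v) = E):
= (x3 AND x4)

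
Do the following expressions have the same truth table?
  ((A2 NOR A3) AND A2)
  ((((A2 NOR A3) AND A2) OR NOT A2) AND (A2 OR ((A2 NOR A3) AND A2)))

Yes, they are equivalent — the two output columns agree on all 4 assignments:
A2 | A3 | Expression 1 | Expression 2
-------------------------------------
0 | 0 | 0 | 0
0 | 1 | 0 | 0
1 | 0 | 0 | 0
1 | 1 | 0 | 0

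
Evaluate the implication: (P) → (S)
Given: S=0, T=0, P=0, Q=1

Antecedent (P) = 0; consequent (S) = 0.
0 → 0 = 1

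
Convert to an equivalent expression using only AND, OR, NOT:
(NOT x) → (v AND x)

x OR (v AND x)
(Implication elimination: A → B = NOT A OR B)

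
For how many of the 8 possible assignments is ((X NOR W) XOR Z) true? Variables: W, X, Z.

Satisfying assignments: (0,0,0), (0,1,1), (1,0,1), (1,1,1)
Count: 4 out of 8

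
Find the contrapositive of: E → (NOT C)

Contrapositive: C → NOT E
Note: A statement and its contrapositive are logically equivalent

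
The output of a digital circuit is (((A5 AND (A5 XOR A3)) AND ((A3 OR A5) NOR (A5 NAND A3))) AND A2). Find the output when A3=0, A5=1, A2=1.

Substituting: (((1 AND (1 XOR 0)) AND ((0 OR 1) NOR (1 NAND 0))) AND 1)
= 0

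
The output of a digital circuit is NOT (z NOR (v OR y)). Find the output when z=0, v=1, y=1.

Substituting: NOT (0 NOR (1 OR 1))
= 1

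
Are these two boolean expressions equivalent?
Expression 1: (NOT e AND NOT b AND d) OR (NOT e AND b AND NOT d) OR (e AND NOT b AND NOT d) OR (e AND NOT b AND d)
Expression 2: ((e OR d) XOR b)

Yes, they are equivalent — the two output columns agree on all 8 assignments:
e | b | d | Expression 1 | Expression 2
---------------------------------------
0 | 0 | 0 | 0 | 0
0 | 0 | 1 | 1 | 1
0 | 1 | 0 | 1 | 1
0 | 1 | 1 | 0 | 0
1 | 0 | 0 | 1 | 1
1 | 0 | 1 | 1 | 1
1 | 1 | 0 | 0 | 0
1 | 1 | 1 | 0 | 0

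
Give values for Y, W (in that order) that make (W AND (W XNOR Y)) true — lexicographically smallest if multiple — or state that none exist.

Y=1, W=1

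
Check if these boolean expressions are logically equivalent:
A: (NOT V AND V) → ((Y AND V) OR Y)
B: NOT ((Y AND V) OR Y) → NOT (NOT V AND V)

Yes, Contrapositive is always equivalent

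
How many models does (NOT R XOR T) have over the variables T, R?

Satisfying assignments: (0,0), (1,1)
Count: 2 out of 4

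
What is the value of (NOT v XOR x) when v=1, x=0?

Substituting: (NOT 1 XOR 0)
= 0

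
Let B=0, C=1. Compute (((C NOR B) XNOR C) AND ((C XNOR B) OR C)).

Substituting: (((1 NOR 0) XNOR 1) AND ((1 XNOR 0) OR 1))
= 0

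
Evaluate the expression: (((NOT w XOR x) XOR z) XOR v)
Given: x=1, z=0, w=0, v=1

Substituting: (((NOT 0 XOR 1) XOR 0) XOR 1)
= 1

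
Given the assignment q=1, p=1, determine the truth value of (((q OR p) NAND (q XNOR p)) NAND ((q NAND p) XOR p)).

Substituting: (((1 OR 1) NAND (1 XNOR 1)) NAND ((1 NAND 1) XOR 1))
= 1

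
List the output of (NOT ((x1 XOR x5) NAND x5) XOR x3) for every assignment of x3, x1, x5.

x3 | x1 | x5 | Output
---------------------
0 | 0 | 0 | 0
0 | 0 | 1 | 1
0 | 1 | 0 | 0
0 | 1 | 1 | 0
1 | 0 | 0 | 1
1 | 0 | 1 | 0
1 | 1 | 0 | 1
1 | 1 | 1 | 1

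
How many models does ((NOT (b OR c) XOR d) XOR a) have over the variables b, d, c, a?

Satisfying assignments: (0,0,0,0), (0,0,1,1), (0,1,0,1), (0,1,1,0), (1,0,0,1), (1,0,1,1), (1,1,0,0), (1,1,1,0)
Count: 8 out of 16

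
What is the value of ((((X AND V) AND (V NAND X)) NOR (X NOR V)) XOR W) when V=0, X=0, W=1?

Substituting: ((((0 AND 0) AND (0 NAND 0)) NOR (0 NOR 0)) XOR 1)
= 1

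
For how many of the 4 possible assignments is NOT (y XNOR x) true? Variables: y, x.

Satisfying assignments: (0,1), (1,0)
Count: 2 out of 4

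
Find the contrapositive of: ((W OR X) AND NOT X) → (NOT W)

Contrapositive: W → NOT ((W OR X) AND NOT X)
Note: A statement and its contrapositive are logically equivalent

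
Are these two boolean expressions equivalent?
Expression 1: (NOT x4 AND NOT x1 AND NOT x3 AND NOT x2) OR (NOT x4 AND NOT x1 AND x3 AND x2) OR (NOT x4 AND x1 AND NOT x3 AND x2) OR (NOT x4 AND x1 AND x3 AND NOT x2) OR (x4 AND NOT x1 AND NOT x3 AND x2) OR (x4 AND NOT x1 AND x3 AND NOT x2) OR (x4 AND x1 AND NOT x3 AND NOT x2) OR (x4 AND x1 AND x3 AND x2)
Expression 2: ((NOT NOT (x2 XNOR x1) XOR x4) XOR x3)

Yes, they are equivalent — the two output columns agree on all 16 assignments:
x4 | x1 | x3 | x2 | Expression 1 | Expression 2
-----------------------------------------------
0 | 0 | 0 | 0 | 1 | 1
0 | 0 | 0 | 1 | 0 | 0
0 | 0 | 1 | 0 | 0 | 0
0 | 0 | 1 | 1 | 1 | 1
0 | 1 | 0 | 0 | 0 | 0
0 | 1 | 0 | 1 | 1 | 1
0 | 1 | 1 | 0 | 1 | 1
0 | 1 | 1 | 1 | 0 | 0
1 | 0 | 0 | 0 | 0 | 0
1 | 0 | 0 | 1 | 1 | 1
1 | 0 | 1 | 0 | 1 | 1
1 | 0 | 1 | 1 | 0 | 0
1 | 1 | 0 | 0 | 1 | 1
1 | 1 | 0 | 1 | 0 | 0
1 | 1 | 1 | 0 | 0 | 0
1 | 1 | 1 | 1 | 1 | 1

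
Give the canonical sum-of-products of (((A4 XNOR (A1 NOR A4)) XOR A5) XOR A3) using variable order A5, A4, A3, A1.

Σm(1, 2, 6, 7, 8, 11, 12, 13) = (NOT A5 AND NOT A4 AND NOT A3 AND A1) OR (NOT A5 AND NOT A4 AND A3 AND NOT A1) OR (NOT A5 AND A4 AND A3 AND NOT A1) OR (NOT A5 AND A4 AND A3 AND A1) OR (A5 AND NOT A4 AND NOT A3 AND NOT A1) OR (A5 AND NOT A4 AND A3 AND A1) OR (A5 AND A4 AND NOT A3 AND NOT A1) OR (A5 AND A4 AND NOT A3 AND A1)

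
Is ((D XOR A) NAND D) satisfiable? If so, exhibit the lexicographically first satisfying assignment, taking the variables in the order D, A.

D=0, A=0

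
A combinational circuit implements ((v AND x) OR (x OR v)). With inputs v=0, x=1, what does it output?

Substituting: ((0 AND 1) OR (1 OR 0))
= 1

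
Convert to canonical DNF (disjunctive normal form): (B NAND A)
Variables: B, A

(NOT B AND NOT A) OR (NOT B AND A) OR (B AND NOT A)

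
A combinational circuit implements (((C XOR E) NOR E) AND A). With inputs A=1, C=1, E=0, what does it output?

Substituting: (((1 XOR 0) NOR 0) AND 1)
= 0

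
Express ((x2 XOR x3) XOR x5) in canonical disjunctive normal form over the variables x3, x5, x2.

(NOT x3 AND NOT x5 AND x2) OR (NOT x3 AND x5 AND NOT x2) OR (x3 AND NOT x5 AND NOT x2) OR (x3 AND x5 AND x2)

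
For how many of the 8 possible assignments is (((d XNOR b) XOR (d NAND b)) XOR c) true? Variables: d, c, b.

Satisfying assignments: (0,0,1), (0,1,0), (1,0,0), (1,0,1)
Count: 4 out of 8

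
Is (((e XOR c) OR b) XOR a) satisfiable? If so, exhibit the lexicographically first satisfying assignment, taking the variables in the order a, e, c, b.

a=0, e=0, c=0, b=1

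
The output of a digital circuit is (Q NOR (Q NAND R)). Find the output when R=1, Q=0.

Substituting: (0 NOR (0 NAND 1))
= 0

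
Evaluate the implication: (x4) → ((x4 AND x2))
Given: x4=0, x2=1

Antecedent (x4) = 0; consequent ((x4 AND x2)) = 0.
0 → 0 = 1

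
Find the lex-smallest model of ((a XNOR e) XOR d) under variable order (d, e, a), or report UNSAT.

d=0, e=0, a=0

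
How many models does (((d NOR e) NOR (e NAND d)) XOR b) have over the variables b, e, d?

Satisfying assignments: (0,1,1), (1,0,0), (1,0,1), (1,1,0)
Count: 4 out of 8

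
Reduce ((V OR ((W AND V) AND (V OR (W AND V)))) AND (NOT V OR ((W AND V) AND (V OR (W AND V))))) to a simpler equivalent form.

By distribution ((E OR v) AND (E OR NOT v) = E) then absorption (E AND (E OR v) = E):
= (W AND V)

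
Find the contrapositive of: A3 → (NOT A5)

Contrapositive: A5 → NOT A3
Note: A statement and its contrapositive are logically equivalent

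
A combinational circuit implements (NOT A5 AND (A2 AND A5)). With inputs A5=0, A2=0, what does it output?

Substituting: (NOT 0 AND (0 AND 0))
= 0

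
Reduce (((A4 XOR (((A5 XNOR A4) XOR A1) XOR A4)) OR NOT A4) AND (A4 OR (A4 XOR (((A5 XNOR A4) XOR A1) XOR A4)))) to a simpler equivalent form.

By distribution ((E OR v) AND (E OR NOT v) = E) then XOR self-cancellation ((E XOR v) XOR v = E):
= ((A5 XNOR A4) XOR A1)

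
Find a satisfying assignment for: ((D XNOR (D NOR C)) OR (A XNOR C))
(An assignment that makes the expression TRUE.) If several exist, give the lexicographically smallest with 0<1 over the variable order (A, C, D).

A=0, C=0, D=0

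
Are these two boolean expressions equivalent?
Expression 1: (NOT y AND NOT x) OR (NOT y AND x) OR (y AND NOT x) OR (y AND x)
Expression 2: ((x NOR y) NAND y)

Yes, they are equivalent — the two output columns agree on all 4 assignments:
y | x | Expression 1 | Expression 2
-----------------------------------
0 | 0 | 1 | 1
0 | 1 | 1 | 1
1 | 0 | 1 | 1
1 | 1 | 1 | 1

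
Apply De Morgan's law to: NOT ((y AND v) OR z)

NOT (y AND v) AND NOT z
De Morgan's: NOT(OR of terms) = AND of negations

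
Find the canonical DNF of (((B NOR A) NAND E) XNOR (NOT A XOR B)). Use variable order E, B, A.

(NOT E AND NOT B AND NOT A) OR (NOT E AND B AND A) OR (E AND B AND A)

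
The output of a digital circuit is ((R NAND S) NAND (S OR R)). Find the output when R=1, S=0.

Substituting: ((1 NAND 0) NAND (0 OR 1))
= 0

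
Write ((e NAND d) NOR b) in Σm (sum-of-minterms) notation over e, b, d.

Σm(5) = (e AND NOT b AND d)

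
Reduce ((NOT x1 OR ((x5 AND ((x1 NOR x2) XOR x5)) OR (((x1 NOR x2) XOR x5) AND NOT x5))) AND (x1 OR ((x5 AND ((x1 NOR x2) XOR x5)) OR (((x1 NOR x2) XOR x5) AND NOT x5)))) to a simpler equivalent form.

By distribution ((E OR v) AND (E OR NOT v) = E) then distribution ((E AND v) OR (E AND NOT v) = E):
= ((x1 NOR x2) XOR x5)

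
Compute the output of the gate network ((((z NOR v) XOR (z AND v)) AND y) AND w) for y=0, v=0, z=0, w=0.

Substituting: ((((0 NOR 0) XOR (0 AND 0)) AND 0) AND 0)
= 0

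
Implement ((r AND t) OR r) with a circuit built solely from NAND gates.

((((r NAND t) NAND (r NAND t)) NAND ((r NAND t) NAND (r NAND t))) NAND (r NAND r))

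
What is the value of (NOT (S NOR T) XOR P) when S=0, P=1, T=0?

Substituting: (NOT (0 NOR 0) XOR 1)
= 1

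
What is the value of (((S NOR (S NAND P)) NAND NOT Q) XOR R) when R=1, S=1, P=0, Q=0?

Substituting: (((1 NOR (1 NAND 0)) NAND NOT 0) XOR 1)
= 0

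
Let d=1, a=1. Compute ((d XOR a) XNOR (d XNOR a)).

Substituting: ((1 XOR 1) XNOR (1 XNOR 1))
= 0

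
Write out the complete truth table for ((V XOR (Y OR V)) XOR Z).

Z | Y | V | Output
------------------
0 | 0 | 0 | 0
0 | 0 | 1 | 0
0 | 1 | 0 | 1
0 | 1 | 1 | 0
1 | 0 | 0 | 1
1 | 0 | 1 | 1
1 | 1 | 0 | 0
1 | 1 | 1 | 1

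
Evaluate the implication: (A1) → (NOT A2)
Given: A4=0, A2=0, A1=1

Antecedent (A1) = 1; consequent (NOT A2) = 1.
1 → 1 = 1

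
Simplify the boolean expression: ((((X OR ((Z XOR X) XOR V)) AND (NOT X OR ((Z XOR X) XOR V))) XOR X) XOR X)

By XOR self-cancellation ((E XOR v) XOR v = E) then distribution ((E OR v) AND (E OR NOT v) = E):
= ((Z XOR X) XOR V)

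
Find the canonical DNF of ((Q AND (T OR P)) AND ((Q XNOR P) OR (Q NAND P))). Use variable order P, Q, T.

(NOT P AND Q AND T) OR (P AND Q AND NOT T) OR (P AND Q AND T)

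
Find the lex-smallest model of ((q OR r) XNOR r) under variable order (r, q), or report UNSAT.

r=0, q=0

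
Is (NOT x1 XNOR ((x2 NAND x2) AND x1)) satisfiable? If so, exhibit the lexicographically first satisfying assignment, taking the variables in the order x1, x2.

x1=1, x2=1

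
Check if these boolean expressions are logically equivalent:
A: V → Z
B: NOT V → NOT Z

No, Inverse is not equivalent to original (counterexample: V=0, Z=1)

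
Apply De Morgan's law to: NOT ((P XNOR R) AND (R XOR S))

NOT (P XNOR R) OR NOT (R XOR S)
De Morgan's: NOT(AND of terms) = OR of negations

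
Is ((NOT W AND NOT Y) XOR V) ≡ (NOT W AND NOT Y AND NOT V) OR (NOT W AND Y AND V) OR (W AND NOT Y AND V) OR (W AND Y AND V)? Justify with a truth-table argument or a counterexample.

Yes, they are equivalent — the two output columns agree on all 8 assignments:
W | Y | V | Expression 1 | Expression 2
---------------------------------------
0 | 0 | 0 | 1 | 1
0 | 0 | 1 | 0 | 0
0 | 1 | 0 | 0 | 0
0 | 1 | 1 | 1 | 1
1 | 0 | 0 | 0 | 0
1 | 0 | 1 | 1 | 1
1 | 1 | 0 | 0 | 0
1 | 1 | 1 | 1 | 1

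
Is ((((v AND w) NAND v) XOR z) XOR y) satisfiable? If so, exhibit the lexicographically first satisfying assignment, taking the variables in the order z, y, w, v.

z=0, y=0, w=0, v=0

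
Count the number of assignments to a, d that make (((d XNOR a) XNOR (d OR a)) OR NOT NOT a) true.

Satisfying assignments: (1,0), (1,1)
Count: 2 out of 4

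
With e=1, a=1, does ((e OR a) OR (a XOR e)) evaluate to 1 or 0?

Substituting: ((1 OR 1) OR (1 XOR 1))
= 1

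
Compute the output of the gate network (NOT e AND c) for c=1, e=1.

Substituting: (NOT 1 AND 1)
= 0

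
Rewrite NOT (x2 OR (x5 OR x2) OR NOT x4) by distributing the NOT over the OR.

NOT x2 AND NOT (x5 OR x2) AND x4
De Morgan's: NOT(OR of terms) = AND of negations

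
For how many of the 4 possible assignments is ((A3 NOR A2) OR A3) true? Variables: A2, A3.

Satisfying assignments: (0,0), (0,1), (1,1)
Count: 3 out of 4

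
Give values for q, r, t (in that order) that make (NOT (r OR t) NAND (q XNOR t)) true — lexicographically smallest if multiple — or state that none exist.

q=0, r=0, t=1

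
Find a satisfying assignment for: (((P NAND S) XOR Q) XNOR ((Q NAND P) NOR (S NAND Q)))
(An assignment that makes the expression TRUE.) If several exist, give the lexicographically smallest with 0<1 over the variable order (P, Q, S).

P=0, Q=1, S=0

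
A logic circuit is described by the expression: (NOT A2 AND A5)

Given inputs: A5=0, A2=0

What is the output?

Substituting: (NOT 0 AND 0)
= 0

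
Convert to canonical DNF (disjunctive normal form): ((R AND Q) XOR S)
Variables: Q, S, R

(NOT Q AND S AND NOT R) OR (NOT Q AND S AND R) OR (Q AND NOT S AND R) OR (Q AND S AND NOT R)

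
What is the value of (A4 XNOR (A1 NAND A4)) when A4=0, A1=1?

Substituting: (0 XNOR (1 NAND 0))
= 0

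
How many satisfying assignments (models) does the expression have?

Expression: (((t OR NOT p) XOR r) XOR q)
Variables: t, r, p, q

Satisfying assignments: (0,0,0,0), (0,0,1,1), (0,1,0,1), (0,1,1,0), (1,0,0,0), (1,0,1,0), (1,1,0,1), (1,1,1,1)
Count: 8 out of 16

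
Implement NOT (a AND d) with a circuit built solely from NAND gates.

(((a NAND d) NAND (a NAND d)) NAND ((a NAND d) NAND (a NAND d)))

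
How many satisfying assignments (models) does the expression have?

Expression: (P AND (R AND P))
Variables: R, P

Satisfying assignments: (1,1)
Count: 1 out of 4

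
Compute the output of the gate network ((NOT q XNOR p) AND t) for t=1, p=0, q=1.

Substituting: ((NOT 1 XNOR 0) AND 1)
= 1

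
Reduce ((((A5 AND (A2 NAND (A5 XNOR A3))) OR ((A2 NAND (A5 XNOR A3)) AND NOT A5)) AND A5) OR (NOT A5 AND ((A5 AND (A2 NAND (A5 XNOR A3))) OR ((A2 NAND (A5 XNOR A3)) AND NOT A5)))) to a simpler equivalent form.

By distribution ((E AND v) OR (E AND NOT v) = E) then distribution ((E AND v) OR (E AND NOT v) = E):
= (A2 NAND (A5 XNOR A3))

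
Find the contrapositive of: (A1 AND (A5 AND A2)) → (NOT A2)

Contrapositive: A2 → NOT (A1 AND (A5 AND A2))
Note: A statement and its contrapositive are logically equivalent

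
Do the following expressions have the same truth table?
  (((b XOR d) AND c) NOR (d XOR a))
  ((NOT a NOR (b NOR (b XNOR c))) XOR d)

No. Counterexample: with d=0, b=0, a=0, c=0, Expression 1 = 1 but Expression 2 = 0.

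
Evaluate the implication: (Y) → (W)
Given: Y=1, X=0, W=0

Antecedent (Y) = 1; consequent (W) = 0.
1 → 0 = 0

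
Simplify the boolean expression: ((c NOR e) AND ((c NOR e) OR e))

By absorption (E AND (E OR v) = E):
= (c NOR e)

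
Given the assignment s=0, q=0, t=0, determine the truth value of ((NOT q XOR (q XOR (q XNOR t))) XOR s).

Substituting: ((NOT 0 XOR (0 XOR (0 XNOR 0))) XOR 0)
= 0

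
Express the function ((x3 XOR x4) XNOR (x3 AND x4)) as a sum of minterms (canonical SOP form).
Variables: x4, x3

Σm(0) = (NOT x4 AND NOT x3)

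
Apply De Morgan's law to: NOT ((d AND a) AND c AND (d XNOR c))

NOT (d AND a) OR NOT c OR NOT (d XNOR c)
De Morgan's: NOT(AND of terms) = OR of negations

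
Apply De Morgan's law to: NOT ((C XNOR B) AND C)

NOT (C XNOR B) OR NOT C
De Morgan's: NOT(AND of terms) = OR of negations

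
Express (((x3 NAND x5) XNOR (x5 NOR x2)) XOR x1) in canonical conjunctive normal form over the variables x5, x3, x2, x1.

(x5 OR x3 OR x2 OR NOT x1) AND (x5 OR x3 OR NOT x2 OR x1) AND (x5 OR NOT x3 OR x2 OR NOT x1) AND (x5 OR NOT x3 OR NOT x2 OR x1) AND (NOT x5 OR x3 OR x2 OR x1) AND (NOT x5 OR x3 OR NOT x2 OR x1) AND (NOT x5 OR NOT x3 OR x2 OR NOT x1) AND (NOT x5 OR NOT x3 OR NOT x2 OR NOT x1)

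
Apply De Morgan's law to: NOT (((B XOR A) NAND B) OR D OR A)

NOT ((B XOR A) NAND B) AND NOT D AND NOT A
De Morgan's: NOT(OR of terms) = AND of negations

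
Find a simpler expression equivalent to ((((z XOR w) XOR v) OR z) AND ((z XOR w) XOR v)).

By absorption (E AND (E OR v) = E):
= ((z XOR w) XOR v)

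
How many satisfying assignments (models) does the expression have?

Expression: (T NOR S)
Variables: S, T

Satisfying assignments: (0,0)
Count: 1 out of 4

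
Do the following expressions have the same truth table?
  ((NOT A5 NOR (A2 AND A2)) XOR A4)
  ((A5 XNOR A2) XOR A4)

No. Counterexample: with A2=0, A4=0, A5=0, Expression 1 = 0 but Expression 2 = 1.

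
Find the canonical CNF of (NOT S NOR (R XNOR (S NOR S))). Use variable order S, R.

(S OR R) AND (S OR NOT R) AND (NOT S OR R)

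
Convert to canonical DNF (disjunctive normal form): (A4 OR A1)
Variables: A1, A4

(NOT A1 AND A4) OR (A1 AND NOT A4) OR (A1 AND A4)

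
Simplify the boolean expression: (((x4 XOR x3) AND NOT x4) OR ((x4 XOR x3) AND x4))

By distribution ((E AND v) OR (E AND NOT v) = E):
= (x4 XOR x3)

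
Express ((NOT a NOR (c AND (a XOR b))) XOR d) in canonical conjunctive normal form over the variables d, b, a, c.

(d OR b OR a OR c) AND (d OR b OR a OR NOT c) AND (d OR b OR NOT a OR NOT c) AND (d OR NOT b OR a OR c) AND (d OR NOT b OR a OR NOT c) AND (NOT d OR b OR NOT a OR c) AND (NOT d OR NOT b OR NOT a OR c) AND (NOT d OR NOT b OR NOT a OR NOT c)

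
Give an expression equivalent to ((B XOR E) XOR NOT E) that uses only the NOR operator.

((((((((B NOR E) NOR (B NOR E)) NOR ((B NOR E) NOR (B NOR E))) NOR ((((B NOR B) NOR (E NOR E)) NOR ((B NOR B) NOR (E NOR E))) NOR (((B NOR B) NOR (E NOR E)) NOR ((B NOR B) NOR (E NOR E))))) NOR (E NOR E)) NOR (((((B NOR E) NOR (B NOR E)) NOR ((B NOR E) NOR (B NOR E))) NOR ((((B NOR B) NOR (E NOR E)) NOR ((B NOR B) NOR (E NOR E))) NOR (((B NOR B) NOR (E NOR E)) NOR ((B NOR B) NOR (E NOR E))))) NOR (E NOR E))) NOR ((((((B NOR E) NOR (B NOR E)) NOR ((B NOR E) NOR (B NOR E))) NOR ((((B NOR B) NOR (E NOR E)) NOR ((B NOR B) NOR (E NOR E))) NOR (((B NOR B) NOR (E NOR E)) NOR ((B NOR B) NOR (E NOR E))))) NOR (E NOR E)) NOR (((((B NOR E) NOR (B NOR E)) NOR ((B NOR E) NOR (B NOR E))) NOR ((((B NOR B) NOR (E NOR E)) NOR ((B NOR B) NOR (E NOR E))) NOR (((B NOR B) NOR (E NOR E)) NOR ((B NOR B) NOR (E NOR E))))) NOR (E NOR E)))) NOR ((((((((B NOR E) NOR (B NOR E)) NOR ((B NOR E) NOR (B NOR E))) NOR ((((B NOR B) NOR (E NOR E)) NOR ((B NOR B) NOR (E NOR E))) NOR (((B NOR B) NOR (E NOR E)) NOR ((B NOR B) NOR (E NOR E))))) NOR ((((B NOR E) NOR (B NOR E)) NOR ((B NOR E) NOR (B NOR E))) NOR ((((B NOR B) NOR (E NOR E)) NOR ((B NOR B) NOR (E NOR E))) NOR (((B NOR B) NOR (E NOR E)) NOR ((B NOR B) NOR (E NOR E)))))) NOR ((E NOR E) NOR (E NOR E))) NOR ((((((B NOR E) NOR (B NOR E)) NOR ((B NOR E) NOR (B NOR E))) NOR ((((B NOR B) NOR (E NOR E)) NOR ((B NOR B) NOR (E NOR E))) NOR (((B NOR B) NOR (E NOR E)) NOR ((B NOR B) NOR (E NOR E))))) NOR ((((B NOR E) NOR (B NOR E)) NOR ((B NOR E) NOR (B NOR E))) NOR ((((B NOR B) NOR (E NOR E)) NOR ((B NOR B) NOR (E NOR E))) NOR (((B NOR B) NOR (E NOR E)) NOR ((B NOR B) NOR (E NOR E)))))) NOR ((E NOR E) NOR (E NOR E)))) NOR (((((((B NOR E) NOR (B NOR E)) NOR ((B NOR E) NOR (B NOR E))) NOR ((((B NOR B) NOR (E NOR E)) NOR ((B NOR B) NOR (E NOR E))) NOR (((B NOR B) NOR (E NOR E)) NOR ((B NOR B) NOR (E NOR E))))) NOR ((((B NOR E) NOR (B NOR E)) NOR ((B NOR E) NOR (B NOR E))) NOR ((((B NOR B) NOR (E NOR E)) NOR ((B NOR B) NOR (E NOR E))) NOR (((B NOR B) NOR (E NOR E)) NOR ((B NOR B) NOR (E NOR E)))))) NOR ((E NOR E) NOR (E NOR E))) NOR ((((((B NOR E) NOR (B NOR E)) NOR ((B NOR E) NOR (B NOR E))) NOR ((((B NOR B) NOR (E NOR E)) NOR ((B NOR B) NOR (E NOR E))) NOR (((B NOR B) NOR (E NOR E)) NOR ((B NOR B) NOR (E NOR E))))) NOR ((((B NOR E) NOR (B NOR E)) NOR ((B NOR E) NOR (B NOR E))) NOR ((((B NOR B) NOR (E NOR E)) NOR ((B NOR B) NOR (E NOR E))) NOR (((B NOR B) NOR (E NOR E)) NOR ((B NOR B) NOR (E NOR E)))))) NOR ((E NOR E) NOR (E NOR E))))))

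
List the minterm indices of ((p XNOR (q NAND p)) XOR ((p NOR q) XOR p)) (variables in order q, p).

Σm(0, 3) = (NOT q AND NOT p) OR (q AND p)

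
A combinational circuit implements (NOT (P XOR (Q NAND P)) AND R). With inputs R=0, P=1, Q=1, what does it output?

Substituting: (NOT (1 XOR (1 NAND 1)) AND 0)
= 0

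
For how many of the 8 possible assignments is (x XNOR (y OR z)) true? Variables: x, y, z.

Satisfying assignments: (0,0,0), (1,0,1), (1,1,0), (1,1,1)
Count: 4 out of 8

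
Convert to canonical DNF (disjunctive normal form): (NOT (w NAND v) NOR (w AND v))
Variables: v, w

(NOT v AND NOT w) OR (NOT v AND w) OR (v AND NOT w)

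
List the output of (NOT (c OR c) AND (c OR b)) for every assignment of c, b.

c | b | Output
--------------
0 | 0 | 0
0 | 1 | 1
1 | 0 | 0
1 | 1 | 0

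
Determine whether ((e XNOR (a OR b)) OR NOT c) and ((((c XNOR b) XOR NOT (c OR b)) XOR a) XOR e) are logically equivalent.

No. Counterexample: with b=0, a=0, e=0, c=0, Expression 1 = 1 but Expression 2 = 0.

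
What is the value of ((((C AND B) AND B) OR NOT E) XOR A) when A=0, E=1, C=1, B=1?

Substituting: ((((1 AND 1) AND 1) OR NOT 1) XOR 0)
= 1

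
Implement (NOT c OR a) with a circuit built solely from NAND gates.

(((c NAND c) NAND (c NAND c)) NAND (a NAND a))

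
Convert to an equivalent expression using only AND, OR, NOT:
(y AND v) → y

NOT (y AND v) OR y
(Implication elimination: A → B = NOT A OR B)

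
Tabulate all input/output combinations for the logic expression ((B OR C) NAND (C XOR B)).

C | B | Output
--------------
0 | 0 | 1
0 | 1 | 0
1 | 0 | 0
1 | 1 | 1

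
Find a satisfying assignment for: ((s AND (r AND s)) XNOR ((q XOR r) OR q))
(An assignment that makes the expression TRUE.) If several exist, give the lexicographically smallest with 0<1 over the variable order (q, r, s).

q=0, r=0, s=0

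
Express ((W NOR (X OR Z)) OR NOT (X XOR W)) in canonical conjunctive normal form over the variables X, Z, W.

(X OR Z OR NOT W) AND (X OR NOT Z OR NOT W) AND (NOT X OR Z OR W) AND (NOT X OR NOT Z OR W)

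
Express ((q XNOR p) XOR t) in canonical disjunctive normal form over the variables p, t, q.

(NOT p AND NOT t AND NOT q) OR (NOT p AND t AND q) OR (p AND NOT t AND q) OR (p AND t AND NOT q)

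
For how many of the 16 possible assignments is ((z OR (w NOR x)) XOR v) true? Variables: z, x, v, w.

Satisfying assignments: (0,0,0,0), (0,0,1,1), (0,1,1,0), (0,1,1,1), (1,0,0,0), (1,0,0,1), (1,1,0,0), (1,1,0,1)
Count: 8 out of 16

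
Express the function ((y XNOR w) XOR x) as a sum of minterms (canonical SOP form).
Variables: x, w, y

Σm(0, 3, 5, 6) = (NOT x AND NOT w AND NOT y) OR (NOT x AND w AND y) OR (x AND NOT w AND y) OR (x AND w AND NOT y)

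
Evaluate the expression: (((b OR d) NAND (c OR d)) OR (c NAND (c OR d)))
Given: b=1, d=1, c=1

Substituting: (((1 OR 1) NAND (1 OR 1)) OR (1 NAND (1 OR 1)))
= 0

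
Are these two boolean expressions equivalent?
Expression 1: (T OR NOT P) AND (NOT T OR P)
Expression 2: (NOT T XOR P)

Yes, they are equivalent — the two output columns agree on all 4 assignments:
T | P | Expression 1 | Expression 2
-----------------------------------
0 | 0 | 1 | 1
0 | 1 | 0 | 0
1 | 0 | 0 | 0
1 | 1 | 1 | 1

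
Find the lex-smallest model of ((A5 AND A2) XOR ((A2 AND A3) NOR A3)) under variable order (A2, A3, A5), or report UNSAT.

A2=0, A3=0, A5=0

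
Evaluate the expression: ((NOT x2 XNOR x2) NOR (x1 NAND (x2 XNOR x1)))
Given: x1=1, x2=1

Substituting: ((NOT 1 XNOR 1) NOR (1 NAND (1 XNOR 1)))
= 1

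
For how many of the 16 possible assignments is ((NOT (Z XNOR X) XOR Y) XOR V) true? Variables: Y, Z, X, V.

Satisfying assignments: (0,0,0,1), (0,0,1,0), (0,1,0,0), (0,1,1,1), (1,0,0,0), (1,0,1,1), (1,1,0,1), (1,1,1,0)
Count: 8 out of 16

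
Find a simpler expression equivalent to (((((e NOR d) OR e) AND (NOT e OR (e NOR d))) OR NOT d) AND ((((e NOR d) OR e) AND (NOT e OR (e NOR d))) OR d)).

By distribution ((E OR v) AND (E OR NOT v) = E) then distribution ((E OR v) AND (E OR NOT v) = E):
= (e NOR d)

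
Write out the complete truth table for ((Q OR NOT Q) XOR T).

Q | T | Output
--------------
0 | 0 | 1
0 | 1 | 0
1 | 0 | 1
1 | 1 | 0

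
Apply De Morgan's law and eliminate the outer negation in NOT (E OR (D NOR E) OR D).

NOT E AND NOT (D NOR E) AND NOT D
De Morgan's: NOT(OR of terms) = AND of negations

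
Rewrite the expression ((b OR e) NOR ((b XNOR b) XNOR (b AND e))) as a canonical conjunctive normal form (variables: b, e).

(b OR NOT e) AND (NOT b OR e) AND (NOT b OR NOT e)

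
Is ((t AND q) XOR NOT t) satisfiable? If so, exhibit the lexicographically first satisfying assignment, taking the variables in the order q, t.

q=0, t=0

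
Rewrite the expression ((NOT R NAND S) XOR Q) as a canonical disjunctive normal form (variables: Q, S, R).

(NOT Q AND NOT S AND NOT R) OR (NOT Q AND NOT S AND R) OR (NOT Q AND S AND R) OR (Q AND S AND NOT R)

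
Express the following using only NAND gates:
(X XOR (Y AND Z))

((X NAND (X NAND ((Y NAND Z) NAND (Y NAND Z)))) NAND (((Y NAND Z) NAND (Y NAND Z)) NAND (X NAND ((Y NAND Z) NAND (Y NAND Z)))))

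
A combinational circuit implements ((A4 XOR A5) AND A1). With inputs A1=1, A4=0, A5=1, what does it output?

Substituting: ((0 XOR 1) AND 1)
= 1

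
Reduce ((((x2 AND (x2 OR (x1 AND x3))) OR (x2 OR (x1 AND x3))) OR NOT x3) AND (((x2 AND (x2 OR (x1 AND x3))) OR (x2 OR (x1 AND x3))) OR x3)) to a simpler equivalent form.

By distribution ((E OR v) AND (E OR NOT v) = E) then absorption (E OR (E AND v) = E):
= (x2 OR (x1 AND x3))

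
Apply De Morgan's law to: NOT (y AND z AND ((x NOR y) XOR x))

NOT y OR NOT z OR NOT ((x NOR y) XOR x)
De Morgan's: NOT(AND of terms) = OR of negations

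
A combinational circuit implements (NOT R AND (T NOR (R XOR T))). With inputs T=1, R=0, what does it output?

Substituting: (NOT 0 AND (1 NOR (0 XOR 1)))
= 0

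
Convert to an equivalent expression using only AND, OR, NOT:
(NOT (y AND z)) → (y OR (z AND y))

(y AND z) OR (y OR (z AND y))
(Implication elimination: A → B = NOT A OR B)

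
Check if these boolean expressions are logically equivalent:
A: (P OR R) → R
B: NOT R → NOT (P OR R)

Yes, Contrapositive is always equivalent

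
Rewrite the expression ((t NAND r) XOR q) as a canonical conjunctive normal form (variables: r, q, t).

(r OR NOT q OR t) AND (r OR NOT q OR NOT t) AND (NOT r OR q OR NOT t) AND (NOT r OR NOT q OR t)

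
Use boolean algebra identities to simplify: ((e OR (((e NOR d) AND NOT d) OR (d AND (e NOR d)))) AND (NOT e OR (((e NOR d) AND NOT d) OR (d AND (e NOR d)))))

By distribution ((E OR v) AND (E OR NOT v) = E) then distribution ((E AND v) OR (E AND NOT v) = E):
= (e NOR d)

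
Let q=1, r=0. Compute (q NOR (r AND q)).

Substituting: (1 NOR (0 AND 1))
= 0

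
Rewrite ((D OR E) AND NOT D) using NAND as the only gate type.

((((D NAND D) NAND (E NAND E)) NAND (D NAND D)) NAND (((D NAND D) NAND (E NAND E)) NAND (D NAND D)))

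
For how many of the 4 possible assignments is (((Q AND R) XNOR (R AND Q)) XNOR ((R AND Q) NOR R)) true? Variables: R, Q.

Satisfying assignments: (0,0), (0,1)
Count: 2 out of 4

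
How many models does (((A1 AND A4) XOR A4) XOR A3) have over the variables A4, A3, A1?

Satisfying assignments: (0,1,0), (0,1,1), (1,0,0), (1,1,1)
Count: 4 out of 8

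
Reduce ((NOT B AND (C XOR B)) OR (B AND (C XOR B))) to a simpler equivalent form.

By distribution ((E AND v) OR (E AND NOT v) = E):
= (C XOR B)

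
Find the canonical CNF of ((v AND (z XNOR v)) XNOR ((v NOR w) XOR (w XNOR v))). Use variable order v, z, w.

(NOT v OR z OR NOT w) AND (NOT v OR NOT z OR w)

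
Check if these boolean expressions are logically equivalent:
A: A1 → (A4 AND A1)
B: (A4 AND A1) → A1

No, Converse is not equivalent to original (counterexample: A1=1, A4=0)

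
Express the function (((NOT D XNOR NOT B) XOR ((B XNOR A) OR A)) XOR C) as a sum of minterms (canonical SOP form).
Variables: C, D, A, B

Σm(3, 4, 5, 6, 8, 9, 10, 15) = (NOT C AND NOT D AND A AND B) OR (NOT C AND D AND NOT A AND NOT B) OR (NOT C AND D AND NOT A AND B) OR (NOT C AND D AND A AND NOT B) OR (C AND NOT D AND NOT A AND NOT B) OR (C AND NOT D AND NOT A AND B) OR (C AND NOT D AND A AND NOT B) OR (C AND D AND A AND B)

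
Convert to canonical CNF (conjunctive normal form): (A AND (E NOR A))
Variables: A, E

(A OR E) AND (A OR NOT E) AND (NOT A OR E) AND (NOT A OR NOT E)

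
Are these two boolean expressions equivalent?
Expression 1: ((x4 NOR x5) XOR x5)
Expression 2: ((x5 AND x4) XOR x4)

No. Counterexample: with x5=0, x4=0, Expression 1 = 1 but Expression 2 = 0.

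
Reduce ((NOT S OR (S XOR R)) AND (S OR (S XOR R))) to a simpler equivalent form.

By distribution ((E OR v) AND (E OR NOT v) = E):
= (S XOR R)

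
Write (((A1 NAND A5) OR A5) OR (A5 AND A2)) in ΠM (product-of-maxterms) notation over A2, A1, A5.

ΠM() = TRUE (no maxterms)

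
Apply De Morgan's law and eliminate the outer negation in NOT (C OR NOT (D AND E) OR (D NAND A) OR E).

NOT C AND (D AND E) AND NOT (D NAND A) AND NOT E
De Morgan's: NOT(OR of terms) = AND of negations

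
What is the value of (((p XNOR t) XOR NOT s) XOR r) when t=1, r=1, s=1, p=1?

Substituting: (((1 XNOR 1) XOR NOT 1) XOR 1)
= 0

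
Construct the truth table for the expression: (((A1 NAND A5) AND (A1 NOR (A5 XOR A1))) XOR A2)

A2 | A1 | A5 | Output
---------------------
0 | 0 | 0 | 1
0 | 0 | 1 | 0
0 | 1 | 0 | 0
0 | 1 | 1 | 0
1 | 0 | 0 | 0
1 | 0 | 1 | 1
1 | 1 | 0 | 1
1 | 1 | 1 | 1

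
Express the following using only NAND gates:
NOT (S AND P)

(((S NAND P) NAND (S NAND P)) NAND ((S NAND P) NAND (S NAND P)))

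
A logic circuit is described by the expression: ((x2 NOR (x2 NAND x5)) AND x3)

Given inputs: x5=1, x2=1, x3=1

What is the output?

Substituting: ((1 NOR (1 NAND 1)) AND 1)
= 0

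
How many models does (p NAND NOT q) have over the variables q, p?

Satisfying assignments: (0,0), (1,0), (1,1)
Count: 3 out of 4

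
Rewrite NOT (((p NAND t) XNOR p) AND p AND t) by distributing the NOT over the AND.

NOT ((p NAND t) XNOR p) OR NOT p OR NOT t
De Morgan's: NOT(AND of terms) = OR of negations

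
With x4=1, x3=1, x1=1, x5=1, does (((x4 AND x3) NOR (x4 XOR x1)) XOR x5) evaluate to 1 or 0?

Substituting: (((1 AND 1) NOR (1 XOR 1)) XOR 1)
= 1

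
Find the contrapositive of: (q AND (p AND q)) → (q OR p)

Contrapositive: NOT (q OR p) → NOT (q AND (p AND q))
Note: A statement and its contrapositive are logically equivalent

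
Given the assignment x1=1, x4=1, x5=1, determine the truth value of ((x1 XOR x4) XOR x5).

Substituting: ((1 XOR 1) XOR 1)
= 1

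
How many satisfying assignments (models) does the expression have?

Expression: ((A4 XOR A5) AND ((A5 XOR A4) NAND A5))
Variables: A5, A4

Satisfying assignments: (0,1)
Count: 1 out of 4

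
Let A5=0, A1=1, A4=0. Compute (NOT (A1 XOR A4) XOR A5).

Substituting: (NOT (1 XOR 0) XOR 0)
= 0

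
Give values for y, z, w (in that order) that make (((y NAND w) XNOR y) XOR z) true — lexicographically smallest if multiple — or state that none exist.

y=0, z=1, w=0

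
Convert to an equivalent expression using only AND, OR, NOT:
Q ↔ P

(Q AND P) OR (NOT Q AND NOT P)
(Biconditional = both true or both false)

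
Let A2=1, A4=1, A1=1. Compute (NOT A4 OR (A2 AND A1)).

Substituting: (NOT 1 OR (1 AND 1))
= 1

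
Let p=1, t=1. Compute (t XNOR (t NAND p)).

Substituting: (1 XNOR (1 NAND 1))
= 0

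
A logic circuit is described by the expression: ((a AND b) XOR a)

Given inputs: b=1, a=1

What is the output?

Substituting: ((1 AND 1) XOR 1)
= 0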